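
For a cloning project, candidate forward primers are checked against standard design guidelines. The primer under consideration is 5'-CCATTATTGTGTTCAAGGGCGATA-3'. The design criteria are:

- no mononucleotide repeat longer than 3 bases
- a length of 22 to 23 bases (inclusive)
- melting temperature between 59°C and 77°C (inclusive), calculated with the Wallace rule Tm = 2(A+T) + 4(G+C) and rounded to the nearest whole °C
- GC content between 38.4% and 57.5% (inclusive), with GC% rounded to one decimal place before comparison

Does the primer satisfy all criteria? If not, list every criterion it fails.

Base counts: A=6, T=8, G=6, C=4 (length 24).
homopolymer run: longest run = 3 ✓
length: length 24, outside 22–23 ✗
Tm: Tm = 2·14 + 4·10 = 68°C ✓
GC content: GC 10/24 = 41.7% ✓

Fails: length.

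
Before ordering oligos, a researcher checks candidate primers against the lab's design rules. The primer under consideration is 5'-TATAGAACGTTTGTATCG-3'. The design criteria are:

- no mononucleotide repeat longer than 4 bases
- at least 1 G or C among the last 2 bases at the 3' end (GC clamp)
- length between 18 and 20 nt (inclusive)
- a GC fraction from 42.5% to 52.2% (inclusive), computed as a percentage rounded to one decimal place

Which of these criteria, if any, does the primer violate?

Base counts: A=5, T=7, G=4, C=2 (length 18).
homopolymer run: longest run = 3 ✓
GC clamp: 3' end CG has 2 G/C ✓
length: length 18 ✓
GC content: GC 6/18 = 33.3%, outside 42.5–52.2% ✗

Fails: GC content.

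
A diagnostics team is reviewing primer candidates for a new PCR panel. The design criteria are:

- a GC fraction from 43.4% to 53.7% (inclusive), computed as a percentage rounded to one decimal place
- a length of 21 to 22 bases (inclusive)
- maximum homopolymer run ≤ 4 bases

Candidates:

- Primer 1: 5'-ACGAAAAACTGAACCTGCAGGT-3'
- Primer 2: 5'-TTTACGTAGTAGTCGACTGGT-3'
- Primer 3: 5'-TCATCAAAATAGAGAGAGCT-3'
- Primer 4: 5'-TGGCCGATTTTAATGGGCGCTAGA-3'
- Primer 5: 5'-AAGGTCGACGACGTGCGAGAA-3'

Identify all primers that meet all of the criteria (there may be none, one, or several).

None of the candidates satisfy all criteria.

Primer 1 (22 nt, A=9 T=3 G=5 C=5): GC 10/22 = 45.5% ✓; length 22 ✓; longest run = 5, exceeds 4 ✗ — fails.
Primer 2 (21 nt, A=4 T=8 G=6 C=3): GC 9/21 = 42.9%, outside 43.4–53.7% ✗; length 21 ✓; longest run = 3 ✓ — fails.
Primer 3 (20 nt, A=9 T=4 G=4 C=3): GC 7/20 = 35.0%, outside 43.4–53.7% ✗; length 20, outside 21–22 ✗; longest run = 4 ✓ — fails.
Primer 4 (24 nt, A=5 T=7 G=8 C=4): GC 12/24 = 50.0% ✓; length 24, outside 21–22 ✗; longest run = 4 ✓ — fails.
Primer 5 (21 nt, A=7 T=2 G=8 C=4): GC 12/21 = 57.1%, outside 43.4–53.7% ✗; length 21 ✓; longest run = 2 ✓ — fails.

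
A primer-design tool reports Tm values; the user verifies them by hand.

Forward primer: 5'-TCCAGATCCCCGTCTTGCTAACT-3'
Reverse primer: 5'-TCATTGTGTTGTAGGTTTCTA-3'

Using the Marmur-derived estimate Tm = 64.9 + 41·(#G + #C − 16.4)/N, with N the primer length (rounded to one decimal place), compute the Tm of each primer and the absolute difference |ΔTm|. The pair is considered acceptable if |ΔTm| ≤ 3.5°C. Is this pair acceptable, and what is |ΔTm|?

|ΔTm| = 10.6°C; the pair is not acceptable.

Forward: G+C = 12, N = 23 → Tm = 64.9 + 41·(12 − 16.4)/23 = 57.1°C.
Reverse: G+C = 7, N = 21 → Tm = 64.9 + 41·(7 − 16.4)/21 = 46.5°C.
|ΔTm| = |57.1 − 46.5| = 10.6°C, > 3.5°C.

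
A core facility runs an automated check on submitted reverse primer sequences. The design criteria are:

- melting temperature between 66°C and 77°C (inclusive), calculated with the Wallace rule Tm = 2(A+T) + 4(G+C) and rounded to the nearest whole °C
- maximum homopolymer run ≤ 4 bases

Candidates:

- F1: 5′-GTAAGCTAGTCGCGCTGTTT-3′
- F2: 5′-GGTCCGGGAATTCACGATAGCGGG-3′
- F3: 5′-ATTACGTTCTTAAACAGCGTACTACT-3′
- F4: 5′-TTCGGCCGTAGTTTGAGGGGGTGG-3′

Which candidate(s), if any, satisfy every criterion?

F1 (20 nt, A=3 T=7 G=6 C=4): Tm = 2·10 + 4·10 = 60°C, outside 66–77°C ✗; longest run = 3 ✓ — fails.
F2 (24 nt, A=5 T=4 G=10 C=5): Tm = 2·9 + 4·15 = 78°C, outside 66–77°C ✗; longest run = 3 ✓ — fails.
F3 (26 nt, A=8 T=9 G=3 C=6): Tm = 2·17 + 4·9 = 70°C ✓; longest run = 3 ✓ — passes.
F4 (24 nt, A=2 T=7 G=12 C=3): Tm = 2·9 + 4·15 = 78°C, outside 66–77°C ✗; longest run = 5, exceeds 4 ✗ — fails.

F3 only.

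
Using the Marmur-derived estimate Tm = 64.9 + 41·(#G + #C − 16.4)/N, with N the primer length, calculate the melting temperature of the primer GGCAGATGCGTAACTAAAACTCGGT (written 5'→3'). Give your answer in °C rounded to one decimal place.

Base counts: A=8, T=5, G=7, C=5; G+C = 12, N = 25.
Tm = 64.9 + 41·(12 − 16.4)/25 = 64.9 + -180.40/25 = 57.7°C.

57.7°C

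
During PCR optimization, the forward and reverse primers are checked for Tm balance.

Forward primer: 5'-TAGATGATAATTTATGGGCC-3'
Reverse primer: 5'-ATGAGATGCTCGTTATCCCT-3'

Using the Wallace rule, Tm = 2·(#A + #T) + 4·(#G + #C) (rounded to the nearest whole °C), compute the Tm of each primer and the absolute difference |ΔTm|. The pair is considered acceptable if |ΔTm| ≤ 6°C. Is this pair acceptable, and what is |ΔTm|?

|ΔTm| = 4°C; the pair is acceptable.

Forward: A=6 T=7 G=5 C=2 → Tm = 2·13 + 4·7 = 54°C.
Reverse: A=4 T=7 G=4 C=5 → Tm = 2·11 + 4·9 = 58°C.
|ΔTm| = |54 − 58| = 4°C, ≤ 6°C.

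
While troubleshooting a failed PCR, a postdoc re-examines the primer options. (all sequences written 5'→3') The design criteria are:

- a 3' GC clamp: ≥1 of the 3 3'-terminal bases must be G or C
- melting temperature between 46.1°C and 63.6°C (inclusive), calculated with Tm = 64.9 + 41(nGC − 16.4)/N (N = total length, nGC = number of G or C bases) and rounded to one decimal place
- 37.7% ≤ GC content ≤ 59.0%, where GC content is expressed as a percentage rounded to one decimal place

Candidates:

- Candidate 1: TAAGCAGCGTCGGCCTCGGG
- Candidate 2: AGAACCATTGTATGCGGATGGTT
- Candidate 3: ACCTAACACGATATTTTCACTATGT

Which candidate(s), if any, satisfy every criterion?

Candidate 2 only.

Candidate 1 (20 nt, A=3 T=3 G=8 C=6): 3' end GGG has 3 G/C ✓; Tm = 64.9 + 41·(14 − 16.4)/20 = 60.0°C ✓; GC 14/20 = 70.0%, outside 37.7–59.0% ✗ — fails.
Candidate 2 (23 nt, A=6 T=7 G=7 C=3): 3' end GTT has 1 G/C ✓; Tm = 64.9 + 41·(10 − 16.4)/23 = 53.5°C ✓; GC 10/23 = 43.5% ✓ — passes.
Candidate 3 (25 nt, A=8 T=9 G=2 C=6): 3' end TGT has 1 G/C ✓; Tm = 64.9 + 41·(8 − 16.4)/25 = 51.1°C ✓; GC 8/25 = 32.0%, outside 37.7–59.0% ✗ — fails.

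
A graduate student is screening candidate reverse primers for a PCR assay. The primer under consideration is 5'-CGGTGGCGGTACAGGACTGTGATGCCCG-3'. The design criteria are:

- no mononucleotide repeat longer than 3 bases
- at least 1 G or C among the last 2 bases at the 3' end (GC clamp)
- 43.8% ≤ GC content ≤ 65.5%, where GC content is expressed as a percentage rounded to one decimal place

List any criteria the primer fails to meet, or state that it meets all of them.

Fails: GC content.

Base counts: A=4, T=5, G=12, C=7 (length 28).
homopolymer run: longest run = 3 ✓
GC clamp: 3' end CG has 2 G/C ✓
GC content: GC 19/28 = 67.9%, outside 43.8–65.5% ✗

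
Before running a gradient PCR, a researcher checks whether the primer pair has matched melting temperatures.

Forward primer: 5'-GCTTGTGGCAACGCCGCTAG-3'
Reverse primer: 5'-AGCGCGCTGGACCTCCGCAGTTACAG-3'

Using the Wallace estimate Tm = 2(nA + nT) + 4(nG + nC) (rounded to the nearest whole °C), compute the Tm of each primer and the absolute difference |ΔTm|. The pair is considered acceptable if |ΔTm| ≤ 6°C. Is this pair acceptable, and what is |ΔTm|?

Forward: A=3 T=4 G=7 C=6 → Tm = 2·7 + 4·13 = 66°C.
Reverse: A=5 T=4 G=8 C=9 → Tm = 2·9 + 4·17 = 86°C.
|ΔTm| = |66 − 86| = 20°C, > 6°C.

|ΔTm| = 20°C; the pair is not acceptable.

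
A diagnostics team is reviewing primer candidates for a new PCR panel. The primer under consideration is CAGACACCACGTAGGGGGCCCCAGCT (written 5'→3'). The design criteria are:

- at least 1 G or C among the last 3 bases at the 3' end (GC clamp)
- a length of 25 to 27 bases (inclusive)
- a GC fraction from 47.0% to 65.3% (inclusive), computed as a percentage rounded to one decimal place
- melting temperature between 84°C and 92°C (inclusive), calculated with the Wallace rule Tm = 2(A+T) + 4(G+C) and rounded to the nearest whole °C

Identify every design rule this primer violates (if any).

Base counts: A=6, T=2, G=8, C=10 (length 26).
GC clamp: 3' end GCT has 2 G/C ✓
length: length 26 ✓
GC content: GC 18/26 = 69.2%, outside 47.0–65.3% ✗
Tm: Tm = 2·8 + 4·18 = 88°C ✓

Fails: GC content.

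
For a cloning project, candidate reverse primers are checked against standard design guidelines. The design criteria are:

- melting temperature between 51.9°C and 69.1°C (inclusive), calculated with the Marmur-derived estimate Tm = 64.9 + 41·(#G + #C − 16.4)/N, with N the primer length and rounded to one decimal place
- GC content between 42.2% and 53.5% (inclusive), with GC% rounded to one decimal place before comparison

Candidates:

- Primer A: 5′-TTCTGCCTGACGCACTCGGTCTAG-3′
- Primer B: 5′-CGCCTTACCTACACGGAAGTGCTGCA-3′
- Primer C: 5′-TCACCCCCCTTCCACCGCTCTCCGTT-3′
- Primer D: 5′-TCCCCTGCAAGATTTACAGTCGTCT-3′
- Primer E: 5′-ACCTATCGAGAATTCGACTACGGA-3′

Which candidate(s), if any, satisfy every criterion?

Primer D and Primer E.

Primer A (24 nt, A=3 T=7 G=6 C=8): Tm = 64.9 + 41·(14 − 16.4)/24 = 60.8°C ✓; GC 14/24 = 58.3%, outside 42.2–53.5% ✗ — fails.
Primer B (26 nt, A=6 T=5 G=6 C=9): Tm = 64.9 + 41·(15 − 16.4)/26 = 62.7°C ✓; GC 15/26 = 57.7%, outside 42.2–53.5% ✗ — fails.
Primer C (26 nt, A=2 T=7 G=2 C=15): Tm = 64.9 + 41·(17 − 16.4)/26 = 65.8°C ✓; GC 17/26 = 65.4%, outside 42.2–53.5% ✗ — fails.
Primer D (25 nt, A=5 T=8 G=4 C=8): Tm = 64.9 + 41·(12 − 16.4)/25 = 57.7°C ✓; GC 12/25 = 48.0% ✓ — passes.
Primer E (24 nt, A=8 T=5 G=5 C=6): Tm = 64.9 + 41·(11 − 16.4)/24 = 55.7°C ✓; GC 11/24 = 45.8% ✓ — passes.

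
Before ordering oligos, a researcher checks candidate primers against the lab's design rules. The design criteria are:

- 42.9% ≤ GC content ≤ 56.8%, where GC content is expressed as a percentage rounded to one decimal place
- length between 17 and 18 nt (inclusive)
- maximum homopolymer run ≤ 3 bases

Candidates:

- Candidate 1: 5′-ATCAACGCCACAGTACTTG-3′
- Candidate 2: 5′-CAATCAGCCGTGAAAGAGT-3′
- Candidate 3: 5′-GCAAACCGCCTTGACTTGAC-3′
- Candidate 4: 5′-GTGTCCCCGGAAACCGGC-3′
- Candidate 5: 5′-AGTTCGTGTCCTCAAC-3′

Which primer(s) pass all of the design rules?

None of the candidates satisfy all criteria.

Candidate 1 (19 nt, A=6 T=4 G=3 C=6): GC 9/19 = 47.4% ✓; length 19, outside 17–18 ✗; longest run = 2 ✓ — fails.
Candidate 2 (19 nt, A=7 T=3 G=5 C=4): GC 9/19 = 47.4% ✓; length 19, outside 17–18 ✗; longest run = 3 ✓ — fails.
Candidate 3 (20 nt, A=5 T=4 G=4 C=7): GC 11/20 = 55.0% ✓; length 20, outside 17–18 ✗; longest run = 3 ✓ — fails.
Candidate 4 (18 nt, A=3 T=2 G=6 C=7): GC 13/18 = 72.2%, outside 42.9–56.8% ✗; length 18 ✓; longest run = 4, exceeds 3 ✗ — fails.
Candidate 5 (16 nt, A=3 T=5 G=3 C=5): GC 8/16 = 50.0% ✓; length 16, outside 17–18 ✗; longest run = 2 ✓ — fails.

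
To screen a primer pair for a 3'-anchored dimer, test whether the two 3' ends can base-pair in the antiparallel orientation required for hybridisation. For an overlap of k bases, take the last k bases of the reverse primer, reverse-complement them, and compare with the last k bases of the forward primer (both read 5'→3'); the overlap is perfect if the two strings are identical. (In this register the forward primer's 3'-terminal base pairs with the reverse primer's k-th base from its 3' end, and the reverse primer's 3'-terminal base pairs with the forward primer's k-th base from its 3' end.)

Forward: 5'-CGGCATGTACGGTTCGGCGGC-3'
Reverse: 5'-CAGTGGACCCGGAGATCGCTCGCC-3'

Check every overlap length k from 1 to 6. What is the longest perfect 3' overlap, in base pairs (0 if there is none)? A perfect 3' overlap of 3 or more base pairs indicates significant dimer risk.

Last 6 bases (5'→3') — forward …GGCGGC, reverse …CTCGCC.
Reverse complement of the reverse primer's last 6 bases: GGCGAG; its first k bases are the reverse complement of the reverse primer's last k bases, so a perfect k-base overlap needs the forward primer's last k bases to equal them.
Comparing (forward last k vs required): k=1: C vs G ✗; k=2: GC vs GG ✗; k=3: GGC vs GGC ✓; k=4: CGGC vs GGCG ✗; k=5: GCGGC vs GGCGA ✗; k=6: GGCGGC vs GGCGAG ✗.
Only k = 3 is perfect, so the longest perfect 3' overlap is 3.

Longest perfect overlap: 3 complementary base pairs; significant dimer risk (threshold 3).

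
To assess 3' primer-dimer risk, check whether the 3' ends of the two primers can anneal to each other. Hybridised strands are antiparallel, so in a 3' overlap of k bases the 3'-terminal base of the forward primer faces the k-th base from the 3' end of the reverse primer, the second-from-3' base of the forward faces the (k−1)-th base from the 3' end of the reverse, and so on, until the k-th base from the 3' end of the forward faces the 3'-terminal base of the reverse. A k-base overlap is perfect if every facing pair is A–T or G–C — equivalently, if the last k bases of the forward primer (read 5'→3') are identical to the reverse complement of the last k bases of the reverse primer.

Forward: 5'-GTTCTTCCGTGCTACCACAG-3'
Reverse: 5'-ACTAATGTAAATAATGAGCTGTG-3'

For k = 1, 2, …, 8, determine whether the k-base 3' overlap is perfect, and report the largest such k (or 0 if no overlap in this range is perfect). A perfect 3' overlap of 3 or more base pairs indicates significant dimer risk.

Last 8 bases (5'→3') — forward …TACCACAG, reverse …GAGCTGTG.
Reverse complement of the reverse primer's last 8 bases: CACAGCTC; its first k bases are the reverse complement of the reverse primer's last k bases, so a perfect k-base overlap needs the forward primer's last k bases to equal them.
Comparing (forward last k vs required): k=1: G vs C ✗; k=2: AG vs CA ✗; k=3: CAG vs CAC ✗; k=4: ACAG vs CACA ✗; k=5: CACAG vs CACAG ✓; k=6: CCACAG vs CACAGC ✗; k=7: ACCACAG vs CACAGCT ✗; k=8: TACCACAG vs CACAGCTC ✗.
Only k = 5 is perfect, so the longest perfect 3' overlap is 5.

Longest perfect overlap: 5 complementary base pairs; significant dimer risk (threshold 3).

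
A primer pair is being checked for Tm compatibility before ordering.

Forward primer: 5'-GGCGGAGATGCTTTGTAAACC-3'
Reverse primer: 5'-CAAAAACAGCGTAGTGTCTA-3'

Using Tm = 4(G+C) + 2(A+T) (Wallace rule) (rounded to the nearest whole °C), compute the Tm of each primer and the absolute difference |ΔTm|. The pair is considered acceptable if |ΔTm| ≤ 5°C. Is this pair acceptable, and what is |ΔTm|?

Forward: A=5 T=5 G=7 C=4 → Tm = 2·10 + 4·11 = 64°C.
Reverse: A=8 T=4 G=4 C=4 → Tm = 2·12 + 4·8 = 56°C.
|ΔTm| = |64 − 56| = 8°C, > 5°C.

|ΔTm| = 8°C; the pair is not acceptable.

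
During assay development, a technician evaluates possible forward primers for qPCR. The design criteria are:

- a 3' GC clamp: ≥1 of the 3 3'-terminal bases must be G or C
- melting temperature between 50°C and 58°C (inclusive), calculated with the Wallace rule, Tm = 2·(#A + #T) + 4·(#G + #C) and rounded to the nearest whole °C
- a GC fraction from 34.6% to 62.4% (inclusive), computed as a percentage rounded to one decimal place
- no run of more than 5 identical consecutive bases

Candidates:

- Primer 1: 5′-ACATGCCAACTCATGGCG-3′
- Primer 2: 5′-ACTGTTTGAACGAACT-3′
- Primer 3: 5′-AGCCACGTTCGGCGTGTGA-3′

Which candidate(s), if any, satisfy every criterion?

Primer 1 (18 nt, A=5 T=3 G=4 C=6): 3' end GCG has 3 G/C ✓; Tm = 2·8 + 4·10 = 56°C ✓; GC 10/18 = 55.6% ✓; longest run = 2 ✓ — passes.
Primer 2 (16 nt, A=5 T=5 G=3 C=3): 3' end ACT has 1 G/C ✓; Tm = 2·10 + 4·6 = 44°C, outside 50–58°C ✗; GC 6/16 = 37.5% ✓; longest run = 3 ✓ — fails.
Primer 3 (19 nt, A=3 T=4 G=7 C=5): 3' end TGA has 1 G/C ✓; Tm = 2·7 + 4·12 = 62°C, outside 50–58°C ✗; GC 12/19 = 63.2%, outside 34.6–62.4% ✗; longest run = 2 ✓ — fails.

Primer 1 only.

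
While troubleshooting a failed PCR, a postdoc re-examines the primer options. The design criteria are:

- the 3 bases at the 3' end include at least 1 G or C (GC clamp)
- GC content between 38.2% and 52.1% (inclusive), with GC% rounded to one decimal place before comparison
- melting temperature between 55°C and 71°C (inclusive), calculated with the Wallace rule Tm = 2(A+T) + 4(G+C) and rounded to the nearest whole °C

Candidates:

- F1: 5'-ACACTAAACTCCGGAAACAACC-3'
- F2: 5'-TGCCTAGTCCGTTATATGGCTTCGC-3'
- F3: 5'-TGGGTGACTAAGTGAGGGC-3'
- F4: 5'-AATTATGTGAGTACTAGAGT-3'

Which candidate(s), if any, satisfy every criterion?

F1 only.

F1 (22 nt, A=10 T=2 G=2 C=8): 3' end ACC has 2 G/C ✓; GC 10/22 = 45.5% ✓; Tm = 2·12 + 4·10 = 64°C ✓ — passes.
F2 (25 nt, A=3 T=9 G=6 C=7): 3' end CGC has 3 G/C ✓; GC 13/25 = 52.0% ✓; Tm = 2·12 + 4·13 = 76°C, outside 55–71°C ✗ — fails.
F3 (19 nt, A=4 T=4 G=9 C=2): 3' end GGC has 3 G/C ✓; GC 11/19 = 57.9%, outside 38.2–52.1% ✗; Tm = 2·8 + 4·11 = 60°C ✓ — fails.
F4 (20 nt, A=7 T=7 G=5 C=1): 3' end AGT has 1 G/C ✓; GC 6/20 = 30.0%, outside 38.2–52.1% ✗; Tm = 2·14 + 4·6 = 52°C, outside 55–71°C ✗ — fails.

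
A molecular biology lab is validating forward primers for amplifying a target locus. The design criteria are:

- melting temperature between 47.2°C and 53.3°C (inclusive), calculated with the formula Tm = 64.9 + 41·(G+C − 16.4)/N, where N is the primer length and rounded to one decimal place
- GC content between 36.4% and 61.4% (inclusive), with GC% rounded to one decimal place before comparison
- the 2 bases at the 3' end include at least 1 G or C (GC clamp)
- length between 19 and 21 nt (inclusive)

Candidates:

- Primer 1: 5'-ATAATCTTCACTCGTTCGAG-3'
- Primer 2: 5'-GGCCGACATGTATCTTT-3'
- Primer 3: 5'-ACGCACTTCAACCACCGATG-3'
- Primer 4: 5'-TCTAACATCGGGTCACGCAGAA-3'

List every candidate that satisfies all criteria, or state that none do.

Primer 1 only.

Primer 1 (20 nt, A=5 T=7 G=3 C=5): Tm = 64.9 + 41·(8 − 16.4)/20 = 47.7°C ✓; GC 8/20 = 40.0% ✓; 3' end AG has 1 G/C ✓; length 20 ✓ — passes.
Primer 2 (17 nt, A=3 T=6 G=4 C=4): Tm = 64.9 + 41·(8 − 16.4)/17 = 44.6°C, outside 47.2–53.3°C ✗; GC 8/17 = 47.1% ✓; 3' end TT has 0 G/C, need ≥1 ✗; length 17, outside 19–21 ✗ — fails.
Primer 3 (20 nt, A=6 T=3 G=3 C=8): Tm = 64.9 + 41·(11 − 16.4)/20 = 53.8°C, outside 47.2–53.3°C ✗; GC 11/20 = 55.0% ✓; 3' end TG has 1 G/C ✓; length 20 ✓ — fails.
Primer 4 (22 nt, A=7 T=4 G=5 C=6): Tm = 64.9 + 41·(11 − 16.4)/22 = 54.8°C, outside 47.2–53.3°C ✗; GC 11/22 = 50.0% ✓; 3' end AA has 0 G/C, need ≥1 ✗; length 22, outside 19–21 ✗ — fails.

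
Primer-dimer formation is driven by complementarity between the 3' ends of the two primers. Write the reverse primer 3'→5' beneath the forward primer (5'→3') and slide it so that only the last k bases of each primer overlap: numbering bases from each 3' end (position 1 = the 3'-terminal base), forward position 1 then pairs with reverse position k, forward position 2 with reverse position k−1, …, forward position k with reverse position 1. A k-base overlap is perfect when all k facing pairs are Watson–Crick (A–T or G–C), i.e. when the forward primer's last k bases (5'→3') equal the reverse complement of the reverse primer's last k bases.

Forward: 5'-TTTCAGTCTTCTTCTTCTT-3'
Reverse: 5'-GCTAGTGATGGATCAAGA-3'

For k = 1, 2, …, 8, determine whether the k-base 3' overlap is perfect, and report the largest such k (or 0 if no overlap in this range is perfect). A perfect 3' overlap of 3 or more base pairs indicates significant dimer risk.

Last 8 bases (5'→3') — forward …TTCTTCTT, reverse …GATCAAGA.
Reverse complement of the reverse primer's last 8 bases: TCTTGATC; its first k bases are the reverse complement of the reverse primer's last k bases, so a perfect k-base overlap needs the forward primer's last k bases to equal them.
Comparing (forward last k vs required): k=1: T vs T ✓; k=2: TT vs TC ✗; k=3: CTT vs TCT ✗; k=4: TCTT vs TCTT ✓; k=5: TTCTT vs TCTTG ✗; k=6: CTTCTT vs TCTTGA ✗; k=7: TCTTCTT vs TCTTGAT ✗; k=8: TTCTTCTT vs TCTTGATC ✗.
Perfect overlaps at k = 1, 4; the largest is 4.

Longest perfect overlap: 4 complementary base pairs; significant dimer risk (threshold 3).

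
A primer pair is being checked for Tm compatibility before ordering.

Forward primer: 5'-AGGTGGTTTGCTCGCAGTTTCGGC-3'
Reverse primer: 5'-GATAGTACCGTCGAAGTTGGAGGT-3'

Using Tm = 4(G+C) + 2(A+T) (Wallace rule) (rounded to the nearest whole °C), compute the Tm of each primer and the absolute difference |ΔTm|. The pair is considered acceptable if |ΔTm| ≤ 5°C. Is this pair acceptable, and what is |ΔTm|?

|ΔTm| = 4°C; the pair is acceptable.

Forward: A=2 T=8 G=9 C=5 → Tm = 2·10 + 4·14 = 76°C.
Reverse: A=6 T=6 G=9 C=3 → Tm = 2·12 + 4·12 = 72°C.
|ΔTm| = |76 − 72| = 4°C, ≤ 5°C.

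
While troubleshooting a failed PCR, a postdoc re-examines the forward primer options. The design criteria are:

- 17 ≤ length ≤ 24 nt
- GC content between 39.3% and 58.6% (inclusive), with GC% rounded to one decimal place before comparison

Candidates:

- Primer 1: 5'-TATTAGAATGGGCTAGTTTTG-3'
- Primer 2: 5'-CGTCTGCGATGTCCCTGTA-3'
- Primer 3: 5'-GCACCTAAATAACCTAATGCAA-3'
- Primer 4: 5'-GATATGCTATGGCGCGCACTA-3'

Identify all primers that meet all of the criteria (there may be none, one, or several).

Primer 2 and Primer 4.

Primer 1 (21 nt, A=5 T=9 G=6 C=1): length 21 ✓; GC 7/21 = 33.3%, outside 39.3–58.6% ✗ — fails.
Primer 2 (19 nt, A=2 T=6 G=5 C=6): length 19 ✓; GC 11/19 = 57.9% ✓ — passes.
Primer 3 (22 nt, A=10 T=4 G=2 C=6): length 22 ✓; GC 8/22 = 36.4%, outside 39.3–58.6% ✗ — fails.
Primer 4 (21 nt, A=5 T=5 G=6 C=5): length 21 ✓; GC 11/21 = 52.4% ✓ — passes.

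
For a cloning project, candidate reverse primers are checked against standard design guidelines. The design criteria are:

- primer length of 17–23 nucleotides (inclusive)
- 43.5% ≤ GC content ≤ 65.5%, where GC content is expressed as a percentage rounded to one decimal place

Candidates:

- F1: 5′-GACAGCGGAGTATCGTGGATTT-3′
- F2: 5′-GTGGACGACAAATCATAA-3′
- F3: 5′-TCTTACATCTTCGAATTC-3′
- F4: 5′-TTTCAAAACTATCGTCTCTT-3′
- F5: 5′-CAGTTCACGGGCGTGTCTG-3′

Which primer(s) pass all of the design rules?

F1 and F5.

F1 (22 nt, A=5 T=6 G=8 C=3): length 22 ✓; GC 11/22 = 50.0% ✓ — passes.
F2 (18 nt, A=8 T=3 G=4 C=3): length 18 ✓; GC 7/18 = 38.9%, outside 43.5–65.5% ✗ — fails.
F3 (18 nt, A=4 T=8 G=1 C=5): length 18 ✓; GC 6/18 = 33.3%, outside 43.5–65.5% ✗ — fails.
F4 (20 nt, A=5 T=9 G=1 C=5): length 20 ✓; GC 6/20 = 30.0%, outside 43.5–65.5% ✗ — fails.
F5 (19 nt, A=2 T=5 G=7 C=5): length 19 ✓; GC 12/19 = 63.2% ✓ — passes.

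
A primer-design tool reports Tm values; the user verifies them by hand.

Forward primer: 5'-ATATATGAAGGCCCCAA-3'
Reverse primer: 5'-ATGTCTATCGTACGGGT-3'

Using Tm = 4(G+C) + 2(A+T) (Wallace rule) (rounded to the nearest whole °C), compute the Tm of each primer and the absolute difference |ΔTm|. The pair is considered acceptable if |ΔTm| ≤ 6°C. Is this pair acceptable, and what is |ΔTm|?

Forward: A=7 T=3 G=3 C=4 → Tm = 2·10 + 4·7 = 48°C.
Reverse: A=3 T=6 G=5 C=3 → Tm = 2·9 + 4·8 = 50°C.
|ΔTm| = |48 − 50| = 2°C, ≤ 6°C.

|ΔTm| = 2°C; the pair is acceptable.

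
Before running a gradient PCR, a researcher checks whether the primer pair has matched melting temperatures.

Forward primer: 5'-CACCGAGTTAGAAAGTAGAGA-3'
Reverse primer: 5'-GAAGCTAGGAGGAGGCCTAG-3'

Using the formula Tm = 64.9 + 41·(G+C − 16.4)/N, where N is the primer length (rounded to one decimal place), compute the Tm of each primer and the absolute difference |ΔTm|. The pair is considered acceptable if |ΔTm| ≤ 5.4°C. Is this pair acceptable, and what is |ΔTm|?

|ΔTm| = 5.4°C; the pair is acceptable.

Forward: G+C = 9, N = 21 → Tm = 64.9 + 41·(9 − 16.4)/21 = 50.5°C.
Reverse: G+C = 12, N = 20 → Tm = 64.9 + 41·(12 − 16.4)/20 = 55.9°C.
|ΔTm| = |50.5 − 55.9| = 5.4°C, ≤ 5.4°C.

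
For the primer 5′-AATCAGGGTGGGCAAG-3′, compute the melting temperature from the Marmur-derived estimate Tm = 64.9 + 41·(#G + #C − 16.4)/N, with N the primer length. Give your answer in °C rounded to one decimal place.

Base counts: A=5, T=2, G=7, C=2; G+C = 9, N = 16.
Tm = 64.9 + 41·(9 − 16.4)/16 = 64.9 + -303.40/16 = 45.9°C.

45.9°C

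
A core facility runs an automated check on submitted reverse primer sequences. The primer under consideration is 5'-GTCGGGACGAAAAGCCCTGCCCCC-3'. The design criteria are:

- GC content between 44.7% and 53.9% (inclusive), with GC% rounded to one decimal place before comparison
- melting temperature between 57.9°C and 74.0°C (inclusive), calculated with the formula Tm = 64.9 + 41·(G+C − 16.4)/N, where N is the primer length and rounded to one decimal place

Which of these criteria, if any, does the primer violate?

Fails: GC content.

Base counts: A=5, T=2, G=7, C=10 (length 24).
GC content: GC 17/24 = 70.8%, outside 44.7–53.9% ✗
Tm: Tm = 64.9 + 41·(17 − 16.4)/24 = 65.9°C ✓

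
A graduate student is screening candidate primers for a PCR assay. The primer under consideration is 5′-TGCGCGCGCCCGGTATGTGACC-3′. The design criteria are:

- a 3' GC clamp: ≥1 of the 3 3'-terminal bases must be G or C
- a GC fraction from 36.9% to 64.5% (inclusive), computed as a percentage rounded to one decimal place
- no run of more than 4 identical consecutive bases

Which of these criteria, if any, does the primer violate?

Base counts: A=2, T=4, G=8, C=8 (length 22).
GC clamp: 3' end ACC has 2 G/C ✓
GC content: GC 16/22 = 72.7%, outside 36.9–64.5% ✗
homopolymer run: longest run = 3 ✓

Fails: GC content.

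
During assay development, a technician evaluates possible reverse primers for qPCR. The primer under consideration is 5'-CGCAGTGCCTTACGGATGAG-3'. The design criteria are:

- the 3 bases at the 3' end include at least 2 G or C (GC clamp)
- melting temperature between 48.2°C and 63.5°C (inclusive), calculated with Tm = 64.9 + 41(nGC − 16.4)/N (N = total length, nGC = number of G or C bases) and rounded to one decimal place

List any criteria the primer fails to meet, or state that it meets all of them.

Meets all criteria.

Base counts: A=4, T=4, G=7, C=5 (length 20).
GC clamp: 3' end GAG has 2 G/C ✓
Tm: Tm = 64.9 + 41·(12 − 16.4)/20 = 55.9°C ✓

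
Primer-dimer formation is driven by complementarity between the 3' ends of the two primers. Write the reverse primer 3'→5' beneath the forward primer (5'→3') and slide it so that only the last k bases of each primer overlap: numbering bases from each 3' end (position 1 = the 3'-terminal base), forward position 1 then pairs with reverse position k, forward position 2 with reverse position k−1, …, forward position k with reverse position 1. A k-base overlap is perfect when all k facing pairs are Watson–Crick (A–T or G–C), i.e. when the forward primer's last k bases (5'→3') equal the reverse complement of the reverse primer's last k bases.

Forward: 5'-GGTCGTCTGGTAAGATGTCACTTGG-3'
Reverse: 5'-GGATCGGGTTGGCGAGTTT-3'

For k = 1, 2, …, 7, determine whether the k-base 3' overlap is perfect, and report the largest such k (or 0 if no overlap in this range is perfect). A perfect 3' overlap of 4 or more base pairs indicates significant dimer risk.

Longest perfect overlap: 0 complementary base pairs; below the dimer-risk threshold (threshold 4).

Last 7 bases (5'→3') — forward …CACTTGG, reverse …CGAGTTT.
Reverse complement of the reverse primer's last 7 bases: AAACTCG; its first k bases are the reverse complement of the reverse primer's last k bases, so a perfect k-base overlap needs the forward primer's last k bases to equal them.
Comparing (forward last k vs required): k=1: G vs A ✗; k=2: GG vs AA ✗; k=3: TGG vs AAA ✗; k=4: TTGG vs AAAC ✗; k=5: CTTGG vs AAACT ✗; k=6: ACTTGG vs AAACTC ✗; k=7: CACTTGG vs AAACTCG ✗.
No overlap length from 1 to 7 is perfect, so the longest perfect 3' overlap is 0.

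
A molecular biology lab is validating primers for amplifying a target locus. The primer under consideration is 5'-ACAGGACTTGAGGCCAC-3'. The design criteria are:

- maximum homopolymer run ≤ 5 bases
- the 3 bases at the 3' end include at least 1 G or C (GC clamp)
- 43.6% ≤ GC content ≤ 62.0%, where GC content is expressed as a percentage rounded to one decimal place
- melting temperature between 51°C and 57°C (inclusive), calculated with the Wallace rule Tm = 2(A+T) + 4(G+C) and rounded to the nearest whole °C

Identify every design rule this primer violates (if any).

Base counts: A=5, T=2, G=5, C=5 (length 17).
homopolymer run: longest run = 2 ✓
GC clamp: 3' end CAC has 2 G/C ✓
GC content: GC 10/17 = 58.8% ✓
Tm: Tm = 2·7 + 4·10 = 54°C ✓

Meets all criteria.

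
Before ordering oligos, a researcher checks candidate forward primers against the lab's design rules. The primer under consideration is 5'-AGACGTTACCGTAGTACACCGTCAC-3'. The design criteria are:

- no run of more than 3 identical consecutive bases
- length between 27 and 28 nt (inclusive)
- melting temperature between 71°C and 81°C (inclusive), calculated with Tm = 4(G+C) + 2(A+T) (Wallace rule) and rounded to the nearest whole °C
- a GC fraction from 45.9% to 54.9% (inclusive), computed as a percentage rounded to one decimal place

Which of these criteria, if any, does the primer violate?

Fails: length.

Base counts: A=7, T=5, G=5, C=8 (length 25).
homopolymer run: longest run = 2 ✓
length: length 25, outside 27–28 ✗
Tm: Tm = 2·12 + 4·13 = 76°C ✓
GC content: GC 13/25 = 52.0% ✓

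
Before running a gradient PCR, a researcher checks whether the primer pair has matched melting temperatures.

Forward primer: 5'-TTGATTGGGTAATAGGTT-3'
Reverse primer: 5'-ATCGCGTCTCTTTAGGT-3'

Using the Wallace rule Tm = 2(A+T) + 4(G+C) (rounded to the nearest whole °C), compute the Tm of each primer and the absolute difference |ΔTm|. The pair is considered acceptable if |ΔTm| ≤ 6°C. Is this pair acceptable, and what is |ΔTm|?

Forward: A=4 T=8 G=6 C=0 → Tm = 2·12 + 4·6 = 48°C.
Reverse: A=2 T=7 G=4 C=4 → Tm = 2·9 + 4·8 = 50°C.
|ΔTm| = |48 − 50| = 2°C, ≤ 6°C.

|ΔTm| = 2°C; the pair is acceptable.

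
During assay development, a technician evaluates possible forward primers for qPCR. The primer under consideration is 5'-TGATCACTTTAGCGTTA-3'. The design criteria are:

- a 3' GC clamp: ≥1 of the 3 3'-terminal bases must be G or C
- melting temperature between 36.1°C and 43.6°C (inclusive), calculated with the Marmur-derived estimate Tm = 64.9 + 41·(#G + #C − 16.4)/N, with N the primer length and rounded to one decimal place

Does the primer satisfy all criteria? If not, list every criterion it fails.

Base counts: A=4, T=7, G=3, C=3 (length 17).
GC clamp: 3' end TTA has 0 G/C, need ≥1 ✗
Tm: Tm = 64.9 + 41·(6 − 16.4)/17 = 39.8°C ✓

Fails: GC clamp.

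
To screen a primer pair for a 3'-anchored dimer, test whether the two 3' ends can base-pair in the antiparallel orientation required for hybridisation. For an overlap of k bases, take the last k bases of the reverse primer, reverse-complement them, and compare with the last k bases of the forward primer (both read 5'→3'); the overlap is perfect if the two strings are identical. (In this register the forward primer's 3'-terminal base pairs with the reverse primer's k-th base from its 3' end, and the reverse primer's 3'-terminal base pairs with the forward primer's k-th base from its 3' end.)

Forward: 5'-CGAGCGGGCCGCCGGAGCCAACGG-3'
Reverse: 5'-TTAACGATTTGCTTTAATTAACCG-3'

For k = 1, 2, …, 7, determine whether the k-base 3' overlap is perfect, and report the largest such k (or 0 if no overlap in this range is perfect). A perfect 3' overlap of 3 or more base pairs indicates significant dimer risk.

Longest perfect overlap: 3 complementary base pairs; significant dimer risk (threshold 3).

Last 7 bases (5'→3') — forward …CCAACGG, reverse …TTAACCG.
Reverse complement of the reverse primer's last 7 bases: CGGTTAA; its first k bases are the reverse complement of the reverse primer's last k bases, so a perfect k-base overlap needs the forward primer's last k bases to equal them.
Comparing (forward last k vs required): k=1: G vs C ✗; k=2: GG vs CG ✗; k=3: CGG vs CGG ✓; k=4: ACGG vs CGGT ✗; k=5: AACGG vs CGGTT ✗; k=6: CAACGG vs CGGTTA ✗; k=7: CCAACGG vs CGGTTAA ✗.
Only k = 3 is perfect, so the longest perfect 3' overlap is 3.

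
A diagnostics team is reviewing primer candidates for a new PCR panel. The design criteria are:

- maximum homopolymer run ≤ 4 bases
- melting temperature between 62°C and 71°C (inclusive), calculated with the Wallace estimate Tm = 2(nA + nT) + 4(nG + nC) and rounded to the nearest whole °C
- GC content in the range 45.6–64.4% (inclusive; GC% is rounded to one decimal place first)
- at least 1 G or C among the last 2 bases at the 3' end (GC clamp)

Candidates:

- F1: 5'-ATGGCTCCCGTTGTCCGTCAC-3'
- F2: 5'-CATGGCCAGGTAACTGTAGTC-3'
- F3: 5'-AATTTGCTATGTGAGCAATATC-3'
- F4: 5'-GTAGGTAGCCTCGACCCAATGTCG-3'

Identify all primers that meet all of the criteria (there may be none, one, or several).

F1 and F2.

F1 (21 nt, A=2 T=6 G=5 C=8): longest run = 3 ✓; Tm = 2·8 + 4·13 = 68°C ✓; GC 13/21 = 61.9% ✓; 3' end AC has 1 G/C ✓ — passes.
F2 (21 nt, A=5 T=5 G=6 C=5): longest run = 2 ✓; Tm = 2·10 + 4·11 = 64°C ✓; GC 11/21 = 52.4% ✓; 3' end TC has 1 G/C ✓ — passes.
F3 (22 nt, A=7 T=8 G=4 C=3): longest run = 3 ✓; Tm = 2·15 + 4·7 = 58°C, outside 62–71°C ✗; GC 7/22 = 31.8%, outside 45.6–64.4% ✗; 3' end TC has 1 G/C ✓ — fails.
F4 (24 nt, A=5 T=5 G=7 C=7): longest run = 3 ✓; Tm = 2·10 + 4·14 = 76°C, outside 62–71°C ✗; GC 14/24 = 58.3% ✓; 3' end CG has 2 G/C ✓ — fails.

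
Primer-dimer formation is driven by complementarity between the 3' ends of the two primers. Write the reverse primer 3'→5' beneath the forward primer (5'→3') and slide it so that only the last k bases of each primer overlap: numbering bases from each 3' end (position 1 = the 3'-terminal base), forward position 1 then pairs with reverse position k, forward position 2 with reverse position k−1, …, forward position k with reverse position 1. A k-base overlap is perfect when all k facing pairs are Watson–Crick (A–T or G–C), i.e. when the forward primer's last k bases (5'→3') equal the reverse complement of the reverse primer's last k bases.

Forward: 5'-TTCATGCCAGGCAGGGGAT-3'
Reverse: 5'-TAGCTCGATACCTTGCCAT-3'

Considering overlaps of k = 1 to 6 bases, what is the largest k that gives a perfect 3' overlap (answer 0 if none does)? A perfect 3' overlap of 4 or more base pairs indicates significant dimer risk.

Last 6 bases (5'→3') — forward …GGGGAT, reverse …TGCCAT.
Reverse complement of the reverse primer's last 6 bases: ATGGCA; its first k bases are the reverse complement of the reverse primer's last k bases, so a perfect k-base overlap needs the forward primer's last k bases to equal them.
Comparing (forward last k vs required): k=1: T vs A ✗; k=2: AT vs AT ✓; k=3: GAT vs ATG ✗; k=4: GGAT vs ATGG ✗; k=5: GGGAT vs ATGGC ✗; k=6: GGGGAT vs ATGGCA ✗.
Only k = 2 is perfect, so the longest perfect 3' overlap is 2.

Longest perfect overlap: 2 complementary base pairs; below the dimer-risk threshold (threshold 4).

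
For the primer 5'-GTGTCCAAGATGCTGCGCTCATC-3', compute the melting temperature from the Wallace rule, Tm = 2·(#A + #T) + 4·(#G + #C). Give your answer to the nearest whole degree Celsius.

72°C

Base counts: A=4, T=6, G=6, C=7 (length 23).
Tm = 2·(4+6) + 4·(6+7) = 2·10 + 4·13 = 20 + 52 = 72°C.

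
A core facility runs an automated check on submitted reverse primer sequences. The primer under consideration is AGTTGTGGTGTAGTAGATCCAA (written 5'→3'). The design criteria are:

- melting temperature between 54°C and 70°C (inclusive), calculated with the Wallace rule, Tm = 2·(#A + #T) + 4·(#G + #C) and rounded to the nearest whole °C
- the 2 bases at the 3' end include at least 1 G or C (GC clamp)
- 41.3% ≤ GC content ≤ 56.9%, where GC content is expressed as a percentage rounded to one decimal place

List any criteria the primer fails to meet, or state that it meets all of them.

Fails: GC clamp, GC content.

Base counts: A=6, T=7, G=7, C=2 (length 22).
Tm: Tm = 2·13 + 4·9 = 62°C ✓
GC clamp: 3' end AA has 0 G/C, need ≥1 ✗
GC content: GC 9/22 = 40.9%, outside 41.3–56.9% ✗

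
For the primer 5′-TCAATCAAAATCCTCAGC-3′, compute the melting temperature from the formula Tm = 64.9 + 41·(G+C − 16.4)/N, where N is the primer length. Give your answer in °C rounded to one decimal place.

Base counts: A=7, T=4, G=1, C=6; G+C = 7, N = 18.
Tm = 64.9 + 41·(7 − 16.4)/18 = 64.9 + -385.40/18 = 43.5°C.

43.5°C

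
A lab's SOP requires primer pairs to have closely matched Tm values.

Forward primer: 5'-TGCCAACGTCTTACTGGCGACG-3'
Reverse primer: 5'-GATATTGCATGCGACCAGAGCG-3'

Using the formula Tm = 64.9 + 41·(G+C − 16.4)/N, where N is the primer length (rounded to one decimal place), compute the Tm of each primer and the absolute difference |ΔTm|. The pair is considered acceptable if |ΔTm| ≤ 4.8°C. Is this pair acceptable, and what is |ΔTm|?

Forward: G+C = 13, N = 22 → Tm = 64.9 + 41·(13 − 16.4)/22 = 58.6°C.
Reverse: G+C = 12, N = 22 → Tm = 64.9 + 41·(12 − 16.4)/22 = 56.7°C.
|ΔTm| = |58.6 − 56.7| = 1.9°C, ≤ 4.8°C.

|ΔTm| = 1.9°C; the pair is acceptable.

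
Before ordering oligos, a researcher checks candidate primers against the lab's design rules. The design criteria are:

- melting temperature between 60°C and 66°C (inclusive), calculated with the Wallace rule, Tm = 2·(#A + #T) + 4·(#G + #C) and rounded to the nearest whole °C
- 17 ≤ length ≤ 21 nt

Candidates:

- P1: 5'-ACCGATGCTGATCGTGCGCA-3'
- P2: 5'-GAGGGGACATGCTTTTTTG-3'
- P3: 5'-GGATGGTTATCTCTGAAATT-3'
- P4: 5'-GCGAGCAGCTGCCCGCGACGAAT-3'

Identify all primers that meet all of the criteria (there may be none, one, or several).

P1 only.

P1 (20 nt, A=4 T=4 G=6 C=6): Tm = 2·8 + 4·12 = 64°C ✓; length 20 ✓ — passes.
P2 (19 nt, A=3 T=7 G=7 C=2): Tm = 2·10 + 4·9 = 56°C, outside 60–66°C ✗; length 19 ✓ — fails.
P3 (20 nt, A=5 T=8 G=5 C=2): Tm = 2·13 + 4·7 = 54°C, outside 60–66°C ✗; length 20 ✓ — fails.
P4 (23 nt, A=5 T=2 G=8 C=8): Tm = 2·7 + 4·16 = 78°C, outside 60–66°C ✗; length 23, outside 17–21 ✗ — fails.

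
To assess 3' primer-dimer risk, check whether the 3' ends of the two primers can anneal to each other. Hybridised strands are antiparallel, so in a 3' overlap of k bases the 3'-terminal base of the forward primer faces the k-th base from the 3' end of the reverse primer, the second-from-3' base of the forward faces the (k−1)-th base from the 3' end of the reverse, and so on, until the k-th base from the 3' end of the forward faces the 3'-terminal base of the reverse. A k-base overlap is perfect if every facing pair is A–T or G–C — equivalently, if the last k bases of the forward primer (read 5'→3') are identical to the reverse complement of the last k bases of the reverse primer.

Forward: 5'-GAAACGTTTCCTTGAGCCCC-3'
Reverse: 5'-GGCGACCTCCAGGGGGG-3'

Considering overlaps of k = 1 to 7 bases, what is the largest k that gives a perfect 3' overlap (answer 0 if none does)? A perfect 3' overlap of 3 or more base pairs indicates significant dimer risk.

Longest perfect overlap: 4 complementary base pairs; significant dimer risk (threshold 3).

Last 7 bases (5'→3') — forward …GAGCCCC, reverse …AGGGGGG.
Reverse complement of the reverse primer's last 7 bases: CCCCCCT; its first k bases are the reverse complement of the reverse primer's last k bases, so a perfect k-base overlap needs the forward primer's last k bases to equal them.
Comparing (forward last k vs required): k=1: C vs C ✓; k=2: CC vs CC ✓; k=3: CCC vs CCC ✓; k=4: CCCC vs CCCC ✓; k=5: GCCCC vs CCCCC ✗; k=6: AGCCCC vs CCCCCC ✗; k=7: GAGCCCC vs CCCCCCT ✗.
Perfect overlaps at k = 1, 2, 3, 4; the largest is 4.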